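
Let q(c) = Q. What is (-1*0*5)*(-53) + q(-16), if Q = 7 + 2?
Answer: 9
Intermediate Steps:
Q = 9
q(c) = 9
(-1*0*5)*(-53) + q(-16) = (-1*0*5)*(-53) + 9 = (0*5)*(-53) + 9 = 0*(-53) + 9 = 0 + 9 = 9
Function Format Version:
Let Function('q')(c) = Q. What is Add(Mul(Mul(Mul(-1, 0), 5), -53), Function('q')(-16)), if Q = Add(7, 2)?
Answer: 9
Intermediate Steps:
Q = 9
Function('q')(c) = 9
Add(Mul(Mul(Mul(-1, 0), 5), -53), Function('q')(-16)) = Add(Mul(Mul(Mul(-1, 0), 5), -53), 9) = Add(Mul(Mul(0, 5), -53), 9) = Add(Mul(0, -53), 9) = Add(0, 9) = 9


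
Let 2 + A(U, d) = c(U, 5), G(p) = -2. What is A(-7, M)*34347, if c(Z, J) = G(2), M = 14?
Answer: -137388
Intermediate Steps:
c(Z, J) = -2
A(U, d) = -4 (A(U, d) = -2 - 2 = -4)
A(-7, M)*34347 = -4*34347 = -137388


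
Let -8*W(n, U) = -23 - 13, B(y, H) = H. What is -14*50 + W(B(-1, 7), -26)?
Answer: -1391/2 ≈ -695.50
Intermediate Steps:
W(n, U) = 9/2 (W(n, U) = -(-23 - 13)/8 = -1/8*(-36) = 9/2)
-14*50 + W(B(-1, 7), -26) = -14*50 + 9/2 = -700 + 9/2 = -1391/2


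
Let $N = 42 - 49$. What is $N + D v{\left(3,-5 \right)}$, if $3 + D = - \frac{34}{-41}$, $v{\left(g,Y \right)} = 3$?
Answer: $- \frac{554}{41} \approx -13.512$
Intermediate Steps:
$N = -7$
$D = - \frac{89}{41}$ ($D = -3 - \frac{34}{-41} = -3 - - \frac{34}{41} = -3 + \frac{34}{41} = - \frac{89}{41} \approx -2.1707$)
$N + D v{\left(3,-5 \right)} = -7 - \frac{267}{41} = - \frac{554}{41}$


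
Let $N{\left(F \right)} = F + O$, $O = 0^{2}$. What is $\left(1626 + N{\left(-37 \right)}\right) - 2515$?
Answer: $-926$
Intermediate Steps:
$O = 0$
$N{\left(F \right)} = F$ ($N{\left(F \right)} = F + 0 = F$)
$\left(1626 + N{\left(-37 \right)}\right) - 2515 = \left(1626 - 37\right) - 2515 = 1589 - 2515 = -926$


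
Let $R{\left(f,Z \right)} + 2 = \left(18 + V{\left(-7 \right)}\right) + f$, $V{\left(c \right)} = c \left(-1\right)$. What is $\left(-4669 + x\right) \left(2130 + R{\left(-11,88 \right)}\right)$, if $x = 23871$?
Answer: $41130684$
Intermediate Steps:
$V{\left(c \right)} = - c$
$R{\left(f,Z \right)} = 23 + f$ ($R{\left(f,Z \right)} = -2 + \left(\left(18 - -7\right) + f\right) = -2 + \left(\left(18 + 7\right) + f\right) = -2 + \left(25 + f\right) = 23 + f$)
$\left(-4669 + x\right) \left(2130 + R{\left(-11,88 \right)}\right) = \left(-4669 + 23871\right) \left(2130 + \left(23 - 11\right)\right) = 19202 \left(2130 + 12\right) = 19202 \cdot 2142 = 41130684$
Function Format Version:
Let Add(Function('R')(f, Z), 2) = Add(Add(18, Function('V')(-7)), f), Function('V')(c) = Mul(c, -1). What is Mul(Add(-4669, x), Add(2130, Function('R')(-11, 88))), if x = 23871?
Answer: 41130684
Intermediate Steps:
Function('V')(c) = Mul(-1, c)
Function('R')(f, Z) = Add(23, f) (Function('R')(f, Z) = Add(-2, Add(Add(18, Mul(-1, -7)), f)) = Add(-2, Add(Add(18, 7), f)) = Add(-2, Add(25, f)) = Add(23, f))
Mul(Add(-4669, x), Add(2130, Function('R')(-11, 88))) = Mul(Add(-4669, 23871), Add(2130, Add(23, -11))) = Mul(19202, Add(2130, 12)) = Mul(19202, 2142) = 41130684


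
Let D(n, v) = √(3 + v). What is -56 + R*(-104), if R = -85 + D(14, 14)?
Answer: 8784 - 104*√17 ≈ 8355.2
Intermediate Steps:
R = -85 + √17 (R = -85 + √(3 + 14) = -85 + √17 ≈ -80.877)
-56 + R*(-104) = -56 + (-85 + √17)*(-104) = -56 + (8840 - 104*√17) = 8784 - 104*√17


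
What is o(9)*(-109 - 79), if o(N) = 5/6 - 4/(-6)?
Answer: -282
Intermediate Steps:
o(N) = 3/2 (o(N) = 5*(⅙) - 4*(-⅙) = ⅚ + ⅔ = 3/2)
o(9)*(-109 - 79) = 3*(-109 - 79)/2 = (3/2)*(-188) = -282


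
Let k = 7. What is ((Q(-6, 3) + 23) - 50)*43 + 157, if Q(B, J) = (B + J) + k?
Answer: -832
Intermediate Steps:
Q(B, J) = 7 + B + J (Q(B, J) = (B + J) + 7 = 7 + B + J)
((Q(-6, 3) + 23) - 50)*43 + 157 = (((7 - 6 + 3) + 23) - 50)*43 + 157 = ((4 + 23) - 50)*43 + 157 = (27 - 50)*43 + 157 = -23*43 + 157 = -989 + 157 = -832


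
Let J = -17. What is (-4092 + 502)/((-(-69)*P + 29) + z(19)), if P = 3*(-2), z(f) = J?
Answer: 1795/201 ≈ 8.9303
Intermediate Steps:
z(f) = -17
P = -6
(-4092 + 502)/((-(-69)*P + 29) + z(19)) = (-4092 + 502)/((-(-69)*(-6) + 29) - 17) = -3590/((-23*18 + 29) - 17) = -3590/((-414 + 29) - 17) = -3590/(-385 - 17) = -3590/(-402) = -3590*(-1/402) = 1795/201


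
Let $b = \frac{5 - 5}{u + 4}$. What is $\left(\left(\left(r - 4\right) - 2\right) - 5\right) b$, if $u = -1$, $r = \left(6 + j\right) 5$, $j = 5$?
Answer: $0$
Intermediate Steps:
$r = 55$ ($r = \left(6 + 5\right) 5 = 11 \cdot 5 = 55$)
$b = 0$ ($b = \frac{5 - 5}{-1 + 4} = \frac{0}{3} = 0 \cdot \frac{1}{3} = 0$)
$\left(\left(\left(r - 4\right) - 2\right) - 5\right) b = \left(\left(\left(55 - 4\right) - 2\right) - 5\right) 0 = \left(\left(51 - 2\right) - 5\right) 0 = \left(49 - 5\right) 0 = 44 \cdot 0 = 0$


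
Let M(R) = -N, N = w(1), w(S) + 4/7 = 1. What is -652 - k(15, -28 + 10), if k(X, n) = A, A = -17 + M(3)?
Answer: -4442/7 ≈ -634.57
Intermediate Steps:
w(S) = 3/7 (w(S) = -4/7 + 1 = 3/7)
N = 3/7 ≈ 0.42857
M(R) = -3/7 (M(R) = -1*3/7 = -3/7)
A = -122/7 (A = -17 - 3/7 = -122/7 ≈ -17.429)
k(X, n) = -122/7
-652 - k(15, -28 + 10) = -652 - 1*(-122/7) = -652 + 122/7 = -4442/7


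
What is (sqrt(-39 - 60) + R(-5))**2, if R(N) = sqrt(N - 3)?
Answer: -107 - 12*sqrt(22) ≈ -163.28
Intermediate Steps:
R(N) = sqrt(-3 + N)
(sqrt(-39 - 60) + R(-5))**2 = (sqrt(-39 - 60) + sqrt(-3 - 5))**2 = (sqrt(-99) + sqrt(-8))**2 = (3*I*sqrt(11) + 2*I*sqrt(2))**2 = (2*I*sqrt(2) + 3*I*sqrt(11))**2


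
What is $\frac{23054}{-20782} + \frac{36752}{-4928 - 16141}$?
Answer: $- \frac{624752395}{218927979} \approx -2.8537$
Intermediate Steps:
$\frac{23054}{-20782} + \frac{36752}{-4928 - 16141} = 23054 \left(- \frac{1}{20782}\right) + \frac{36752}{-21069} = - \frac{11527}{10391} + 36752 \left(- \frac{1}{21069}\right) = - \frac{11527}{10391} - \frac{36752}{21069} = - \frac{624752395}{218927979}$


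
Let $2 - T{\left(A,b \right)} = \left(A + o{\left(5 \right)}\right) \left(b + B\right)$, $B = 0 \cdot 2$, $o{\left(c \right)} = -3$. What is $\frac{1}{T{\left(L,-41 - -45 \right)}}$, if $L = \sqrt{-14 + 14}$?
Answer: $\frac{1}{14} \approx 0.071429$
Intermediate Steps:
$B = 0$
$L = 0$ ($L = \sqrt{0} = 0$)
$T{\left(A,b \right)} = 2 - b \left(-3 + A\right)$ ($T{\left(A,b \right)} = 2 - \left(A - 3\right) \left(b + 0\right) = 2 - \left(-3 + A\right) b = 2 - b \left(-3 + A\right)$)
$\frac{1}{T{\left(L,-41 - -45 \right)}} = \frac{1}{2 + 3 \left(-41 - -45\right) - 0 \left(-41 - -45\right)} = \frac{1}{2 + 3 \left(-41 + 45\right) - 0 \left(-41 + 45\right)} = \frac{1}{2 + 3 \cdot 4 - 0 \cdot 4} = \frac{1}{2 + 12 + 0} = \frac{1}{14}$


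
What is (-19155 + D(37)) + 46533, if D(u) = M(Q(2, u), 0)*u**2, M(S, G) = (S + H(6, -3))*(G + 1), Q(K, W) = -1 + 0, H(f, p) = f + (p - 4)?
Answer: 24640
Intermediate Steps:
H(f, p) = -4 + f + p (H(f, p) = f + (-4 + p) = -4 + f + p)
Q(K, W) = -1
M(S, G) = (1 + G)*(-1 + S) (M(S, G) = (S + (-4 + 6 - 3))*(G + 1) = (S - 1)*(1 + G) = (-1 + S)*(1 + G) = (1 + G)*(-1 + S))
D(u) = -2*u**2 (D(u) = (-1 - 1 - 1*0 + 0*(-1))*u**2 = (-1 - 1 + 0 + 0)*u**2 = -2*u**2)
(-19155 + D(37)) + 46533 = (-19155 - 2*37**2) + 46533 = (-19155 - 2*1369) + 46533 = (-19155 - 2738) + 46533 = -21893 + 46533 = 24640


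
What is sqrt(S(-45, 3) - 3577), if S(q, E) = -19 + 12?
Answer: 16*I*sqrt(14) ≈ 59.867*I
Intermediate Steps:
S(q, E) = -7
sqrt(S(-45, 3) - 3577) = sqrt(-7 - 3577) = sqrt(-3584) = 16*I*sqrt(14)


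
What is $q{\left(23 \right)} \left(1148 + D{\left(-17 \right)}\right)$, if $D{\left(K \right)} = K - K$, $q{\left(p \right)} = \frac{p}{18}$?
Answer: $\frac{13202}{9} \approx 1466.9$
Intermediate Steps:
$q{\left(p \right)} = \frac{p}{18}$ ($q{\left(p \right)} = p \frac{1}{18} = \frac{p}{18}$)
$D{\left(K \right)} = 0$
$q{\left(23 \right)} \left(1148 + D{\left(-17 \right)}\right) = \frac{1}{18} \cdot 23 \left(1148 + 0\right) = \frac{23}{18} \cdot 1148 = \frac{13202}{9}$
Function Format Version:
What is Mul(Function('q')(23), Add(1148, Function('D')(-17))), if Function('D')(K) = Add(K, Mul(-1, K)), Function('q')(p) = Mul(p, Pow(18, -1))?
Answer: Rational(13202, 9) ≈ 1466.9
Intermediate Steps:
Function('q')(p) = Mul(Rational(1, 18), p) (Function('q')(p) = Mul(p, Rational(1, 18)) = Mul(Rational(1, 18), p))
Function('D')(K) = 0
Mul(Function('q')(23), Add(1148, Function('D')(-17))) = Mul(Mul(Rational(1, 18), 23), Add(1148, 0)) = Mul(Rational(23, 18), 1148) = Rational(13202, 9)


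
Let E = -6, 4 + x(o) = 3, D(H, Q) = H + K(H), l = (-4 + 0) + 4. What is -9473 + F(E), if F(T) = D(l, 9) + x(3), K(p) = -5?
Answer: -9479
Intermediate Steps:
l = 0 (l = -4 + 4 = 0)
D(H, Q) = -5 + H (D(H, Q) = H - 5 = -5 + H)
x(o) = -1 (x(o) = -4 + 3 = -1)
F(T) = -6 (F(T) = (-5 + 0) - 1 = -5 - 1 = -6)
-9473 + F(E) = -9473 - 6 = -9479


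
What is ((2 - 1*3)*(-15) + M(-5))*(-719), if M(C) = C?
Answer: -7190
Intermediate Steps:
((2 - 1*3)*(-15) + M(-5))*(-719) = ((2 - 1*3)*(-15) - 5)*(-719) = ((2 - 3)*(-15) - 5)*(-719) = (-1*(-15) - 5)*(-719) = (15 - 5)*(-719) = 10*(-719) = -7190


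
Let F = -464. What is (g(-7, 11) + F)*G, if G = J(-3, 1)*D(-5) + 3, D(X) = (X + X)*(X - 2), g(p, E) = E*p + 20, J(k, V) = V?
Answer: -38033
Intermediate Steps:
g(p, E) = 20 + E*p
D(X) = 2*X*(-2 + X) (D(X) = (2*X)*(-2 + X) = 2*X*(-2 + X))
G = 73 (G = 1*(2*(-5)*(-2 - 5)) + 3 = 1*(2*(-5)*(-7)) + 3 = 1*70 + 3 = 70 + 3 = 73)
(g(-7, 11) + F)*G = ((20 + 11*(-7)) - 464)*73 = ((20 - 77) - 464)*73 = (-57 - 464)*73 = -521*73 = -38033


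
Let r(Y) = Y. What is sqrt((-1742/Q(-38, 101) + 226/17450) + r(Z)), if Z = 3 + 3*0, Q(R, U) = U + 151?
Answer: I*sqrt(20947195682)/73290 ≈ 1.9748*I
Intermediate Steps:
Q(R, U) = 151 + U
Z = 3 (Z = 3 + 0 = 3)
sqrt((-1742/Q(-38, 101) + 226/17450) + r(Z)) = sqrt((-1742/(151 + 101) + 226/17450) + 3) = sqrt((-1742/252 + 226*(1/17450)) + 3) = sqrt((-1742*1/252 + 113/8725) + 3) = sqrt((-871/126 + 113/8725) + 3) = sqrt(-7585237/1099350 + 3) = sqrt(-4287187/1099350) = I*sqrt(20947195682)/73290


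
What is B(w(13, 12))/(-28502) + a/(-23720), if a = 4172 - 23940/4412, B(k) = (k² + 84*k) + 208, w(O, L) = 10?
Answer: -80511416321/372851193160 ≈ -0.21593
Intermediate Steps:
B(k) = 208 + k² + 84*k
a = 4595731/1103 (a = 4172 - 23940*1/4412 = 4172 - 5985/1103 = 4595731/1103 ≈ 4166.6)
B(w(13, 12))/(-28502) + a/(-23720) = (208 + 10² + 84*10)/(-28502) + (4595731/1103)/(-23720) = (208 + 100 + 840)*(-1/28502) + (4595731/1103)*(-1/23720) = 1148*(-1/28502) - 4595731/26163160 = -574/14251 - 4595731/26163160 = -80511416321/372851193160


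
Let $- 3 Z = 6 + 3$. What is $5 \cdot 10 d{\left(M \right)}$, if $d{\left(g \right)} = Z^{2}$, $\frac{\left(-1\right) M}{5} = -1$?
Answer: $450$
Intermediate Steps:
$M = 5$ ($M = \left(-5\right) \left(-1\right) = 5$)
$Z = -3$ ($Z = - \frac{6 + 3}{3} = \left(- \frac{1}{3}\right) 9 = -3$)
$d{\left(g \right)} = 9$ ($d{\left(g \right)} = \left(-3\right)^{2} = 9$)
$5 \cdot 10 d{\left(M \right)} = 5 \cdot 10 \cdot 9 = 50 \cdot 9 = 450$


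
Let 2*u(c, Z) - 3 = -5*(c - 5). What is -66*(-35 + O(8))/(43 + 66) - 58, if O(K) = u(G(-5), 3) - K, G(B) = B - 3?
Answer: -5728/109 ≈ -52.550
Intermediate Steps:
G(B) = -3 + B
u(c, Z) = 14 - 5*c/2 (u(c, Z) = 3/2 + (-5*(c - 5))/2 = 3/2 + (-5*(-5 + c))/2 = 3/2 + (25 - 5*c)/2 = 3/2 + (25/2 - 5*c/2) = 14 - 5*c/2)
O(K) = 34 - K (O(K) = (14 - 5*(-3 - 5)/2) - K = (14 - 5/2*(-8)) - K = (14 + 20) - K = 34 - K)
-66*(-35 + O(8))/(43 + 66) - 58 = -66*(-35 + (34 - 1*8))/(43 + 66) - 58 = -66*(-35 + (34 - 8))/109 - 58 = -66*(-35 + 26)/109 - 58 = -(-594)/109 - 58 = -66*(-9/109) - 58 = 594/109 - 58 = -5728/109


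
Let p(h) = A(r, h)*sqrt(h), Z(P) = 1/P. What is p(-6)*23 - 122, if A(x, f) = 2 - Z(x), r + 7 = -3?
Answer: -122 + 483*I*sqrt(6)/10 ≈ -122.0 + 118.31*I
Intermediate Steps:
r = -10 (r = -7 - 3 = -10)
A(x, f) = 2 - 1/x
p(h) = 21*sqrt(h)/10 (p(h) = (2 - 1/(-10))*sqrt(h) = (2 - 1*(-1/10))*sqrt(h) = (2 + 1/10)*sqrt(h) = 21*sqrt(h)/10)
p(-6)*23 - 122 = (21*sqrt(-6)/10)*23 - 122 = (21*(I*sqrt(6))/10)*23 - 122 = (21*I*sqrt(6)/10)*23 - 122 = 483*I*sqrt(6)/10 - 122 = -122 + 483*I*sqrt(6)/10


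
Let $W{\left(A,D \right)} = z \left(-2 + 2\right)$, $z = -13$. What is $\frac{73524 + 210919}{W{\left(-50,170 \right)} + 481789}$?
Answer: $\frac{284443}{481789} \approx 0.59039$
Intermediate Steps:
$W{\left(A,D \right)} = 0$ ($W{\left(A,D \right)} = - 13 \left(-2 + 2\right) = \left(-13\right) 0 = 0$)
$\frac{73524 + 210919}{W{\left(-50,170 \right)} + 481789} = \frac{73524 + 210919}{0 + 481789} = \frac{284443}{481789}$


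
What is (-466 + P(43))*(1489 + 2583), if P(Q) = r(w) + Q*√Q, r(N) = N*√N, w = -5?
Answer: -1897552 + 175096*√43 - 20360*I*√5 ≈ -7.4937e+5 - 45526.0*I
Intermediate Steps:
r(N) = N^(3/2)
P(Q) = Q^(3/2) - 5*I*√5 (P(Q) = (-5)^(3/2) + Q*√Q = -5*I*√5 + Q^(3/2) = Q^(3/2) - 5*I*√5)
(-466 + P(43))*(1489 + 2583) = (-466 + (43^(3/2) - 5*I*√5))*(1489 + 2583) = (-466 + (43*√43 - 5*I*√5))*4072 = (-466 + 43*√43 - 5*I*√5)*4072 = -1897552 + 175096*√43 - 20360*I*√5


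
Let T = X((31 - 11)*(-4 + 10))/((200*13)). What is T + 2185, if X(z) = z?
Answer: 142028/65 ≈ 2185.0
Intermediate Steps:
T = 3/65 (T = ((31 - 11)*(-4 + 10))/((200*13)) = (20*6)/2600 = 120*(1/2600) = 3/65 ≈ 0.046154)
T + 2185 = 3/65 + 2185 = 142028/65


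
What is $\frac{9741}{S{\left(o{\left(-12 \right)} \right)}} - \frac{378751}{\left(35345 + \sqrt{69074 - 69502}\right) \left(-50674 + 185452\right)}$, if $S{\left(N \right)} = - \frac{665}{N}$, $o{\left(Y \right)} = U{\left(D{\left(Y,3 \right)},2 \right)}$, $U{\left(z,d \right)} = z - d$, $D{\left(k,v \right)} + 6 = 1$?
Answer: $\frac{1640130235674564569}{15995533641961230} + \frac{378751 i \sqrt{107}}{84187019168217} \approx 102.54 + 4.6537 \cdot 10^{-8} i$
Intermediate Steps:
$D{\left(k,v \right)} = -5$ ($D{\left(k,v \right)} = -6 + 1 = -5$)
$o{\left(Y \right)} = -7$ ($o{\left(Y \right)} = -5 - 2 = -7$)
$\frac{9741}{S{\left(o{\left(-12 \right)} \right)}} - \frac{378751}{\left(35345 + \sqrt{69074 - 69502}\right) \left(-50674 + 185452\right)} = \frac{9741}{\left(-665\right) \frac{1}{-7}} - \frac{378751}{\left(35345 + \sqrt{69074 - 69502}\right) \left(-50674 + 185452\right)} = \frac{9741}{\left(-665\right) \left(- \frac{1}{7}\right)} - \frac{378751}{\left(35345 + \sqrt{-428}\right) 134778} = \frac{9741}{95} - \frac{378751}{\left(35345 + 2 i \sqrt{107}\right) 134778} = 9741 \cdot \frac{1}{95} - \frac{378751}{4763728410 + 269556 i \sqrt{107}} = \frac{9741}{95} - \frac{378751}{4763728410 + 269556 i \sqrt{107}}$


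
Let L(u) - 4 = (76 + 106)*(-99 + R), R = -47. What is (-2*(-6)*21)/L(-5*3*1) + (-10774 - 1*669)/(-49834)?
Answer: 2024024/9194373 ≈ 0.22014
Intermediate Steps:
L(u) = -26568 (L(u) = 4 + (76 + 106)*(-99 - 47) = 4 + 182*(-146) = 4 - 26572 = -26568)
(-2*(-6)*21)/L(-5*3*1) + (-10774 - 1*669)/(-49834) = (-2*(-6)*21)/(-26568) + (-10774 - 1*669)/(-49834) = (12*21)*(-1/26568) + (-10774 - 669)*(-1/49834) = 252*(-1/26568) - 11443*(-1/49834) = -7/738 + 11443/49834 = 2024024/9194373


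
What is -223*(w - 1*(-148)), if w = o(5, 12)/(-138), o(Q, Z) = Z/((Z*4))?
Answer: -18217985/552 ≈ -33004.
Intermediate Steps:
o(Q, Z) = 1/4 (o(Q, Z) = Z/((4*Z)) = Z*(1/(4*Z)) = 1/4)
w = -1/552 (w = (1/4)/(-138) = (1/4)*(-1/138) = -1/552 ≈ -0.0018116)
-223*(w - 1*(-148)) = -223*(-1/552 - 1*(-148)) = -223*(-1/552 + 148) = -223*81695/552 = -18217985/552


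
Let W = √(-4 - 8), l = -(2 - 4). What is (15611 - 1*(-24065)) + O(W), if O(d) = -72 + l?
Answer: 39606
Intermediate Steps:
l = 2 (l = -1*(-2) = 2)
W = 2*I*√3 (W = √(-12) = 2*I*√3 ≈ 3.4641*I)
O(d) = -70 (O(d) = -72 + 2 = -70)
(15611 - 1*(-24065)) + O(W) = (15611 - 1*(-24065)) - 70 = (15611 + 24065) - 70 = 39676 - 70 = 39606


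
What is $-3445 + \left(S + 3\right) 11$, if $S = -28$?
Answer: $-3720$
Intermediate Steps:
$-3445 + \left(S + 3\right) 11 = -3445 + \left(-28 + 3\right) 11 = -3445 - 275 = -3720$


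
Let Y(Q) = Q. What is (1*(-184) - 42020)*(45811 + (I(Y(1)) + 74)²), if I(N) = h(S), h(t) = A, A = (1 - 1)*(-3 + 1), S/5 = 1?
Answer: -2164516548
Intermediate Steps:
S = 5 (S = 5*1 = 5)
A = 0 (A = 0*(-2) = 0)
h(t) = 0
I(N) = 0
(1*(-184) - 42020)*(45811 + (I(Y(1)) + 74)²) = (1*(-184) - 42020)*(45811 + (0 + 74)²) = (-184 - 42020)*(45811 + 74²) = -42204*(45811 + 5476) = -42204*51287 = -2164516548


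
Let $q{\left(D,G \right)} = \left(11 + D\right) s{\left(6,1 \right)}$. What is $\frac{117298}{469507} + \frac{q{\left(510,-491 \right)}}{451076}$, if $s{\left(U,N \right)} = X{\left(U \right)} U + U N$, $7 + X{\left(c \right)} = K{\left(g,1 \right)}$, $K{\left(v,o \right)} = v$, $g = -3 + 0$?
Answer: $\frac{19850601355}{105891669766} \approx 0.18746$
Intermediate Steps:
$g = -3$
$X{\left(c \right)} = -10$ ($X{\left(c \right)} = -7 - 3 = -10$)
$s{\left(U,N \right)} = - 10 U + N U$ ($s{\left(U,N \right)} = - 10 U + U N = - 10 U + N U$)
$q{\left(D,G \right)} = -594 - 54 D$ ($q{\left(D,G \right)} = \left(11 + D\right) 6 \left(-10 + 1\right) = \left(11 + D\right) 6 \left(-9\right) = \left(11 + D\right) \left(-54\right) = -594 - 54 D$)
$\frac{117298}{469507} + \frac{q{\left(510,-491 \right)}}{451076} = \frac{117298}{469507} + \frac{-594 - 27540}{451076} = 117298 \cdot \frac{1}{469507} + \left(-594 - 27540\right) \frac{1}{451076} = \frac{117298}{469507} - \frac{14067}{225538} = \frac{19850601355}{105891669766}$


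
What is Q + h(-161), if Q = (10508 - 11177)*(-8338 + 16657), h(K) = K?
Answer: -5565572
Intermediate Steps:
Q = -5565411 (Q = -669*8319 = -5565411)
Q + h(-161) = -5565411 - 161 = -5565572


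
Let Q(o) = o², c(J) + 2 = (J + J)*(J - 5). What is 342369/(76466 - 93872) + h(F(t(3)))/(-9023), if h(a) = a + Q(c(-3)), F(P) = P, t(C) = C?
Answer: -347342089/17450482 ≈ -19.904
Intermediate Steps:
c(J) = -2 + 2*J*(-5 + J) (c(J) = -2 + (J + J)*(J - 5) = -2 + (2*J)*(-5 + J) = -2 + 2*J*(-5 + J))
h(a) = 2116 + a (h(a) = a + (-2 - 10*(-3) + 2*(-3)²)² = a + (-2 + 30 + 2*9)² = a + (-2 + 30 + 18)² = a + 46² = a + 2116 = 2116 + a)
342369/(76466 - 93872) + h(F(t(3)))/(-9023) = 342369/(76466 - 93872) + (2116 + 3)/(-9023) = 342369/(-17406) + 2119*(-1/9023) = 342369*(-1/17406) - 2119/9023 = -38041/1934 - 2119/9023 = -347342089/17450482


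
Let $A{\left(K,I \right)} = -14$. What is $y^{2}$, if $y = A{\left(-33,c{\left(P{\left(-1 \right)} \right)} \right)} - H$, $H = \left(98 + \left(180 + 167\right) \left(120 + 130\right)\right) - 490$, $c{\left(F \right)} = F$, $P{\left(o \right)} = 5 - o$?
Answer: $7460122384$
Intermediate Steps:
$H = 86358$ ($H = \left(98 + 347 \cdot 250\right) - 490 = \left(98 + 86750\right) - 490 = 86848 - 490 = 86358$)
$y = -86372$ ($y = -14 - 86358 = -86372$)
$y^{2} = \left(-86372\right)^{2} = 7460122384$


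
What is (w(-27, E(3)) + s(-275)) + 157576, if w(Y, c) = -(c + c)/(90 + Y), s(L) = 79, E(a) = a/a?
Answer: 9932263/63 ≈ 1.5766e+5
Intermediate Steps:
E(a) = 1
w(Y, c) = -2*c/(90 + Y)
(w(-27, E(3)) + s(-275)) + 157576 = (-2*1/(90 - 27) + 79) + 157576 = (-2*1/63 + 79) + 157576 = (-2*1*1/63 + 79) + 157576 = (-2/63 + 79) + 157576 = 4975/63 + 157576 = 9932263/63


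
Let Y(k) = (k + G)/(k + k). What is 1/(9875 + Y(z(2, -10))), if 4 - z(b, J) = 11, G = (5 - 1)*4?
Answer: 14/138241 ≈ 0.00010127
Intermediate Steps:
G = 16 (G = 4*4 = 16)
z(b, J) = -7 (z(b, J) = 4 - 1*11 = 4 - 11 = -7)
Y(k) = (16 + k)/(2*k) (Y(k) = (k + 16)/(k + k) = (16 + k)/((2*k)) = (16 + k)*(1/(2*k)) = (16 + k)/(2*k))
1/(9875 + Y(z(2, -10))) = 1/(9875 + (½)*(16 - 7)/(-7)) = 1/(9875 + (½)*(-⅐)*9) = 1/(9875 - 9/14) = 1/(138241/14) = 14/138241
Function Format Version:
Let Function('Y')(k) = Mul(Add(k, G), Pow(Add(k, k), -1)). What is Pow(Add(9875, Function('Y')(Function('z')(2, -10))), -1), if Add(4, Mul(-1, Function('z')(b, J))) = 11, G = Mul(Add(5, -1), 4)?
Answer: Rational(14, 138241) ≈ 0.00010127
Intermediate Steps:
G = 16 (G = Mul(4, 4) = 16)
Function('z')(b, J) = -7 (Function('z')(b, J) = Add(4, Mul(-1, 11)) = Add(4, -11) = -7)
Function('Y')(k) = Mul(Rational(1, 2), Pow(k, -1), Add(16, k)) (Function('Y')(k) = Mul(Add(k, 16), Pow(Add(k, k), -1)) = Mul(Add(16, k), Pow(Mul(2, k), -1)) = Mul(Add(16, k), Mul(Rational(1, 2), Pow(k, -1))) = Mul(Rational(1, 2), Pow(k, -1), Add(16, k)))
Pow(Add(9875, Function('Y')(Function('z')(2, -10))), -1) = Pow(Add(9875, Mul(Rational(1, 2), Pow(-7, -1), Add(16, -7))), -1) = Pow(Add(9875, Mul(Rational(1, 2), Rational(-1, 7), 9)), -1) = Pow(Add(9875, Rational(-9, 14)), -1) = Pow(Rational(138241, 14), -1) = Rational(14, 138241)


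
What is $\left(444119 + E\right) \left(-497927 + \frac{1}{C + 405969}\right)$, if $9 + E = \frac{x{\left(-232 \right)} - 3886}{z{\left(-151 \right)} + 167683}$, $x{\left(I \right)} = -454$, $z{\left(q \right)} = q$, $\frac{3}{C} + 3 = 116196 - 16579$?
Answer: $- \frac{374547788090517084092091205}{1693756727769627} \approx -2.2113 \cdot 10^{11}$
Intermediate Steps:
$C = \frac{3}{99614}$ ($C = \frac{3}{-3 + \left(116196 - 16579\right)} = \frac{3}{-3 + 99617} = \frac{3}{99614} \approx 3.0116 \cdot 10^{-5}$)
$E = - \frac{378032}{41883}$ ($E = -9 + \frac{-454 - 3886}{-151 + 167683} = -9 - \frac{4340}{167532} = -9 - \frac{1085}{41883} = - \frac{378032}{41883} \approx -9.0259$)
$\left(444119 + E\right) \left(-497927 + \frac{1}{C + 405969}\right) = \left(444119 - \frac{378032}{41883}\right) \left(-497927 + \frac{1}{\frac{3}{99614} + 405969}\right) = \frac{18600658045 \left(-497927 + \frac{1}{\frac{40440195969}{99614}}\right)}{41883} = \frac{18600658045 \left(-497927 + \frac{99614}{40440195969}\right)}{41883} = \frac{18600658045}{41883} \left(- \frac{20136265458156649}{40440195969}\right) = - \frac{374547788090517084092091205}{1693756727769627}$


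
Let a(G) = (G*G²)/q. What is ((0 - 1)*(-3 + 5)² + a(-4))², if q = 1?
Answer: 4624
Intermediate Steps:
a(G) = G³ (a(G) = (G*G²)/1 = G³*1 = G³)
((0 - 1)*(-3 + 5)² + a(-4))² = ((0 - 1)*(-3 + 5)² + (-4)³)² = (-1*2² - 64)² = (-1*4 - 64)² = (-4 - 64)² = (-68)² = 4624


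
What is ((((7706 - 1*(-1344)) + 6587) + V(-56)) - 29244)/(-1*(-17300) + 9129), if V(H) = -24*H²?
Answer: -88871/26429 ≈ -3.3626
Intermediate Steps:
((((7706 - 1*(-1344)) + 6587) + V(-56)) - 29244)/(-1*(-17300) + 9129) = ((((7706 - 1*(-1344)) + 6587) - 24*(-56)²) - 29244)/(-1*(-17300) + 9129) = ((((7706 + 1344) + 6587) - 24*3136) - 29244)/(17300 + 9129) = (((9050 + 6587) - 75264) - 29244)/26429 = ((15637 - 75264) - 29244)*(1/26429) = (-59627 - 29244)*(1/26429) = -88871*1/26429 = -88871/26429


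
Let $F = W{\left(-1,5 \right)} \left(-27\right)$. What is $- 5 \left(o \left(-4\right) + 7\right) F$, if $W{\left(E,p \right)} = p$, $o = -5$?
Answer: $18225$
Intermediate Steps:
$F = -135$ ($F = 5 \left(-27\right) = -135$)
$- 5 \left(o \left(-4\right) + 7\right) F = - 5 \left(\left(-5\right) \left(-4\right) + 7\right) \left(-135\right) = - 5 \left(20 + 7\right) \left(-135\right) = \left(-5\right) 27 \left(-135\right) = \left(-135\right) \left(-135\right) = 18225$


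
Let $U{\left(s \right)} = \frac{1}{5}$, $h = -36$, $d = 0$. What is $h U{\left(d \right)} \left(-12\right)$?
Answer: $\frac{432}{5} \approx 86.4$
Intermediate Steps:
$U{\left(s \right)} = \frac{1}{5}$
$h U{\left(d \right)} \left(-12\right) = \left(-36\right) \frac{1}{5} \left(-12\right) = \left(- \frac{36}{5}\right) \left(-12\right) = \frac{432}{5}$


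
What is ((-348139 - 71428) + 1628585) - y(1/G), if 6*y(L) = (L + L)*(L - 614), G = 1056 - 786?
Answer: 264412402379/218700 ≈ 1.2090e+6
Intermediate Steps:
G = 270
y(L) = L*(-614 + L)/3 (y(L) = ((L + L)*(L - 614))/6 = ((2*L)*(-614 + L))/6 = (2*L*(-614 + L))/6 = L*(-614 + L)/3)
((-348139 - 71428) + 1628585) - y(1/G) = ((-348139 - 71428) + 1628585) - (-614 + 1/270)/(3*270) = (-419567 + 1628585) - (-614 + 1/270)/(3*270) = 1209018 - (-165779)/(3*270*270) = 1209018 - 1*(-165779/218700) = 1209018 + 165779/218700 = 264412402379/218700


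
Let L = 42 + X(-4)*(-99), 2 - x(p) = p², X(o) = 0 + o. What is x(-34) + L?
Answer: -716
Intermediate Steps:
X(o) = o
x(p) = 2 - p²
L = 438 (L = 42 - 4*(-99) = 42 + 396 = 438)
x(-34) + L = (2 - 1*(-34)²) + 438 = (2 - 1*1156) + 438 = (2 - 1156) + 438 = -1154 + 438 = -716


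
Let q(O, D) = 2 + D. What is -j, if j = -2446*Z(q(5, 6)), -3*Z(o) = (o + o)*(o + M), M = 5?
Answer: -508768/3 ≈ -1.6959e+5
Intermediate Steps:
Z(o) = -2*o*(5 + o)/3 (Z(o) = -(o + o)*(o + 5)/3 = -2*o*(5 + o)/3)
j = 508768/3 (j = -(-4892)*(2 + 6)*(5 + (2 + 6))/3 = -(-4892)*8*(5 + 8)/3 = -(-4892)*8*13/3 = -2446*(-208/3) = 508768/3 ≈ 1.6959e+5)
-j = -1*508768/3 = -508768/3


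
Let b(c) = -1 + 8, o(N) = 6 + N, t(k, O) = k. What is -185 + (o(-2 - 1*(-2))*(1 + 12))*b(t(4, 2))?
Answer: 361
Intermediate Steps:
b(c) = 7
-185 + (o(-2 - 1*(-2))*(1 + 12))*b(t(4, 2)) = -185 + ((6 + (-2 - 1*(-2)))*(1 + 12))*7 = -185 + ((6 + (-2 + 2))*13)*7 = -185 + ((6 + 0)*13)*7 = -185 + (6*13)*7 = -185 + 78*7 = -185 + 546 = 361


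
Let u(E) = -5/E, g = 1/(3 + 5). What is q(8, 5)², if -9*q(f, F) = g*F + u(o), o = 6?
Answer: 25/46656 ≈ 0.00053584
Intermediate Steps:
g = ⅛ (g = 1/8 = ⅛ ≈ 0.12500)
q(f, F) = 5/54 - F/72 (q(f, F) = -(F/8 - 5/6)/9 = -(F/8 - 5*⅙)/9 = -(F/8 - ⅚)/9 = -(-⅚ + F/8)/9 = 5/54 - F/72)
q(8, 5)² = (5/54 - 1/72*5)² = (5/54 - 5/72)² = (5/216)² = 25/46656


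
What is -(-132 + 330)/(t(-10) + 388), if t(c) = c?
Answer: -11/21 ≈ -0.52381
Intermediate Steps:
-(-132 + 330)/(t(-10) + 388) = -(-132 + 330)/(-10 + 388) = -198/378 = -1*11/21 = -11/21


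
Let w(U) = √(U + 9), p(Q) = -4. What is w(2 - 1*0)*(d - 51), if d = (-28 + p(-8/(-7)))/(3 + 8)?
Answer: -593*√11/11 ≈ -178.80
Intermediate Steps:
d = -32/11 (d = (-28 - 4)/(3 + 8) = -32/11 ≈ -2.9091)
w(U) = √(9 + U)
w(2 - 1*0)*(d - 51) = √(9 + (2 - 1*0))*(-32/11 - 51) = √(9 + (2 + 0))*(-593/11) = √(9 + 2)*(-593/11) = √11*(-593/11) = -593*√11/11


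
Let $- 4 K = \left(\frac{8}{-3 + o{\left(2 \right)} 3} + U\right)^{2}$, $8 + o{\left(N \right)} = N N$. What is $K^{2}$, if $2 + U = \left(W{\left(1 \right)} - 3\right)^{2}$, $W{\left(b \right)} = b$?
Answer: $\frac{14641}{50625} \approx 0.28921$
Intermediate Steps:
$o{\left(N \right)} = -8 + N^{2}$ ($o{\left(N \right)} = -8 + N N = -8 + N^{2}$)
$U = 2$ ($U = -2 + \left(1 - 3\right)^{2} = -2 + \left(-2\right)^{2} = -2 + 4 = 2$)
$K = - \frac{121}{225}$ ($K = - \frac{\left(\frac{8}{-3 + \left(-8 + 2^{2}\right) 3} + 2\right)^{2}}{4} = - \frac{\left(\frac{8}{-3 + \left(-8 + 4\right) 3} + 2\right)^{2}}{4} = - \frac{\left(\frac{8}{-3 - 12} + 2\right)^{2}}{4} = - \frac{\left(\frac{8}{-15} + 2\right)^{2}}{4} = - \frac{\left(8 \left(- \frac{1}{15}\right) + 2\right)^{2}}{4} = - \frac{\left(- \frac{8}{15} + 2\right)^{2}}{4} = - \frac{\left(\frac{22}{15}\right)^{2}}{4} = \left(- \frac{1}{4}\right) \frac{484}{225} = - \frac{121}{225} \approx -0.53778$)
$K^{2} = \left(- \frac{121}{225}\right)^{2} = \frac{14641}{50625}$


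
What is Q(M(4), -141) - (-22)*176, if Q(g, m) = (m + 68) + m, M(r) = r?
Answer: 3658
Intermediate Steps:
Q(g, m) = 68 + 2*m (Q(g, m) = (68 + m) + m = 68 + 2*m)
Q(M(4), -141) - (-22)*176 = (68 + 2*(-141)) - (-22)*176 = (68 - 282) - 1*(-3872) = -214 + 3872 = 3658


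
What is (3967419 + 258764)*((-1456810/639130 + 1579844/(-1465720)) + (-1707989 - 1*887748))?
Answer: -256915184942074828855699/23419640590 ≈ -1.0970e+13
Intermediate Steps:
(3967419 + 258764)*((-1456810/639130 + 1579844/(-1465720)) + (-1707989 - 1*887748)) = 4226183*((-1456810*1/639130 + 1579844*(-1/1465720)) + (-1707989 - 887748)) = 4226183*((-145681/63913 - 394961/366430) - 2595737) = 4226183*(-78625031223/23419640590 - 2595737) = 4226183*(-60791306231196053/23419640590) = -256915184942074828855699/23419640590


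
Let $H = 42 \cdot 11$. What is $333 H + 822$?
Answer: $154668$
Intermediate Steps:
$H = 462$
$333 H + 822 = 333 \cdot 462 + 822 = 153846 + 822 = 154668$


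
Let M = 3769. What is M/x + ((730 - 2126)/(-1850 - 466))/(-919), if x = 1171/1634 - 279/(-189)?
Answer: 68816311927561/40037939745 ≈ 1718.8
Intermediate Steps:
x = 75245/34314 (x = 1171*(1/1634) - 279*(-1/189) = 1171/1634 + 31/21 = 75245/34314 ≈ 2.1928)
M/x + ((730 - 2126)/(-1850 - 466))/(-919) = 3769/(75245/34314) + ((730 - 2126)/(-1850 - 466))/(-919) = 3769*(34314/75245) - 1396/(-2316)*(-1/919) = 129329466/75245 - 1396*(-1/2316)*(-1/919) = 129329466/75245 + (349/579)*(-1/919) = 129329466/75245 - 349/532101 = 68816311927561/40037939745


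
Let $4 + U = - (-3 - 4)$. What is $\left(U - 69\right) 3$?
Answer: $-198$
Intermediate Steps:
$U = 3$ ($U = -4 - \left(-3 - 4\right) = -4 - -7 = -4 + 7 = 3$)
$\left(U - 69\right) 3 = \left(3 - 69\right) 3 = \left(-66\right) 3 = -198$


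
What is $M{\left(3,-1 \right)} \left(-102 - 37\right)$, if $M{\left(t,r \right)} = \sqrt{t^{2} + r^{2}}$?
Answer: $- 139 \sqrt{10} \approx -439.56$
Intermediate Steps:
$M{\left(t,r \right)} = \sqrt{r^{2} + t^{2}}$
$M{\left(3,-1 \right)} \left(-102 - 37\right) = \sqrt{\left(-1\right)^{2} + 3^{2}} \left(-102 - 37\right) = \sqrt{1 + 9} \left(-139\right) = \sqrt{10} \left(-139\right) = - 139 \sqrt{10}$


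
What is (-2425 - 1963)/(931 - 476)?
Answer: -4388/455 ≈ -9.6440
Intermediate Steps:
(-2425 - 1963)/(931 - 476) = -4388/455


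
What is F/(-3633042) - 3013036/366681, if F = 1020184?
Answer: -269537343448/31718273181 ≈ -8.4979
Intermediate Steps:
F/(-3633042) - 3013036/366681 = 1020184/(-3633042) - 3013036/366681 = 1020184*(-1/3633042) - 3013036*1/366681 = -510092/1816521 - 3013036/366681 = -269537343448/31718273181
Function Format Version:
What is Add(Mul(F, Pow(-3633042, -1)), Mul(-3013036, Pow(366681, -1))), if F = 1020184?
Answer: Rational(-269537343448, 31718273181) ≈ -8.4979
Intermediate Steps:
Add(Mul(F, Pow(-3633042, -1)), Mul(-3013036, Pow(366681, -1))) = Add(Mul(1020184, Pow(-3633042, -1)), Mul(-3013036, Pow(366681, -1))) = Add(Mul(1020184, Rational(-1, 3633042)), Mul(-3013036, Rational(1, 366681))) = Add(Rational(-510092, 1816521), Rational(-3013036, 366681)) = Rational(-269537343448, 31718273181)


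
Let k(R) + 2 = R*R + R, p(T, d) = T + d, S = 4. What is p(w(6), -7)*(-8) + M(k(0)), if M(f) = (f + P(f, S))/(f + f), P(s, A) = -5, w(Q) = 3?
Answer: 135/4 ≈ 33.750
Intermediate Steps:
k(R) = -2 + R + R**2 (k(R) = -2 + (R*R + R) = -2 + (R**2 + R) = -2 + (R + R**2) = -2 + R + R**2)
M(f) = (-5 + f)/(2*f) (M(f) = (f - 5)/(f + f) = (-5 + f)/((2*f)) = (-5 + f)*(1/(2*f)) = (-5 + f)/(2*f))
p(w(6), -7)*(-8) + M(k(0)) = (3 - 7)*(-8) + (-5 + (-2 + 0 + 0**2))/(2*(-2 + 0 + 0**2)) = -4*(-8) + (-5 + (-2 + 0 + 0))/(2*(-2 + 0 + 0)) = 32 + (1/2)*(-5 - 2)/(-2) = 32 + (1/2)*(-1/2)*(-7) = 32 + 7/4 = 135/4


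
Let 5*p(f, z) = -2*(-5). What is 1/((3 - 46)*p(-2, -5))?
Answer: -1/86 ≈ -0.011628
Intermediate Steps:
p(f, z) = 2 (p(f, z) = (-2*(-5))/5 = (⅕)*10 = 2)
1/((3 - 46)*p(-2, -5)) = 1/((3 - 46)*2) = 1/(-43*2) = 1/(-86) = -1/86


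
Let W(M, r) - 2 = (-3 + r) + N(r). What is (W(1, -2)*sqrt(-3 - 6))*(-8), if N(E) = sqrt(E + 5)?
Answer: 24*I*(3 - sqrt(3)) ≈ 30.431*I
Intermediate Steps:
N(E) = sqrt(5 + E)
W(M, r) = -1 + r + sqrt(5 + r) (W(M, r) = 2 + ((-3 + r) + sqrt(5 + r)) = 2 + (-3 + r + sqrt(5 + r)) = -1 + r + sqrt(5 + r))
(W(1, -2)*sqrt(-3 - 6))*(-8) = ((-1 - 2 + sqrt(5 - 2))*sqrt(-3 - 6))*(-8) = ((-1 - 2 + sqrt(3))*sqrt(-9))*(-8) = ((-3 + sqrt(3))*(3*I))*(-8) = (3*I*(-3 + sqrt(3)))*(-8) = -24*I*(-3 + sqrt(3))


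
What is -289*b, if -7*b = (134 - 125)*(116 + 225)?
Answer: 886941/7 ≈ 1.2671e+5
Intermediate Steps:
b = -3069/7 (b = -(134 - 125)*(116 + 225)/7 = -9*341/7 = -1/7*3069 = -3069/7 ≈ -438.43)
-289*b = -289*(-3069/7) = 886941/7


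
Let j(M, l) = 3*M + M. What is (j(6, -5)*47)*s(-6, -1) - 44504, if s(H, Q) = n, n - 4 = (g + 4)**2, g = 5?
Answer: 51376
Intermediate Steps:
n = 85 (n = 4 + (5 + 4)**2 = 4 + 9**2 = 4 + 81 = 85)
s(H, Q) = 85
j(M, l) = 4*M
(j(6, -5)*47)*s(-6, -1) - 44504 = ((4*6)*47)*85 - 44504 = (24*47)*85 - 44504 = 1128*85 - 44504 = 95880 - 44504 = 51376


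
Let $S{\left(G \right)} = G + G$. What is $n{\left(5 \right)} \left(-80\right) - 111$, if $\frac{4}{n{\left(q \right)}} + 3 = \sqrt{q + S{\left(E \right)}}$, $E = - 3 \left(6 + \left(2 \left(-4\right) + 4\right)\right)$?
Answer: $-51 + 20 i \sqrt{7} \approx -51.0 + 52.915 i$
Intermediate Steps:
$E = -6$ ($E = - 3 \left(6 + \left(-8 + 4\right)\right) = - 3 \left(6 - 4\right) = \left(-3\right) 2 = -6$)
$S{\left(G \right)} = 2 G$
$n{\left(q \right)} = \frac{4}{-3 + \sqrt{-12 + q}}$ ($n{\left(q \right)} = \frac{4}{-3 + \sqrt{q + 2 \left(-6\right)}} = \frac{4}{-3 + \sqrt{q - 12}} = \frac{4}{-3 + \sqrt{-12 + q}}$)
$n{\left(5 \right)} \left(-80\right) - 111 = \frac{4}{-3 + \sqrt{-12 + 5}} \left(-80\right) - 111 = \frac{4}{-3 + \sqrt{-7}} \left(-80\right) - 111 = \frac{4}{-3 + i \sqrt{7}} \left(-80\right) - 111 = - \frac{320}{-3 + i \sqrt{7}} - 111 = -111 - \frac{320}{-3 + i \sqrt{7}}$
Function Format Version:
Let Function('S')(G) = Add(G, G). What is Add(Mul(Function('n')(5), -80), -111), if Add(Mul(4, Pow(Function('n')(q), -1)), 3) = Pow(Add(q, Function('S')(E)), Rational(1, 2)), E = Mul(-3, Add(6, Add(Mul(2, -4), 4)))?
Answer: Add(-51, Mul(20, I, Pow(7, Rational(1, 2)))) ≈ Add(-51.000, Mul(52.915, I))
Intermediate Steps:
E = -6 (E = Mul(-3, Add(6, Add(-8, 4))) = Mul(-3, Add(6, -4)) = Mul(-3, 2) = -6)
Function('S')(G) = Mul(2, G)
Function('n')(q) = Mul(4, Pow(Add(-3, Pow(Add(-12, q), Rational(1, 2))), -1)) (Function('n')(q) = Mul(4, Pow(Add(-3, Pow(Add(q, Mul(2, -6)), Rational(1, 2))), -1)) = Mul(4, Pow(Add(-3, Pow(Add(q, -12), Rational(1, 2))), -1)) = Mul(4, Pow(Add(-3, Pow(Add(-12, q), Rational(1, 2))), -1)))
Add(Mul(Function('n')(5), -80), -111) = Add(Mul(Mul(4, Pow(Add(-3, Pow(Add(-12, 5), Rational(1, 2))), -1)), -80), -111) = Add(Mul(Mul(4, Pow(Add(-3, Pow(-7, Rational(1, 2))), -1)), -80), -111) = Add(Mul(Mul(4, Pow(Add(-3, Mul(I, Pow(7, Rational(1, 2)))), -1)), -80), -111) = Add(Mul(-320, Pow(Add(-3, Mul(I, Pow(7, Rational(1, 2)))), -1)), -111) = Add(-111, Mul(-320, Pow(Add(-3, Mul(I, Pow(7, Rational(1, 2)))), -1)))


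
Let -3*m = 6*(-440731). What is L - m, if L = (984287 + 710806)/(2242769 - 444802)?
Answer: -1584837892661/1797967 ≈ -8.8146e+5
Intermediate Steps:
L = 1695093/1797967 ≈ 0.94278
m = 881462 (m = -2*(-440731) = -1/3*(-2644386) = 881462)
L - m = 1695093/1797967 - 1*881462 = 1695093/1797967 - 881462 = -1584837892661/1797967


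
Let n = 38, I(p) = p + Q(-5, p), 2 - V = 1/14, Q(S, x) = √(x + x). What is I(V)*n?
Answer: 513/7 + 114*√21/7 ≈ 147.92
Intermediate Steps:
Q(S, x) = √2*√x (Q(S, x) = √(2*x) = √2*√x)
V = 27/14 (V = 2 - 1/14 = 27/14 ≈ 1.9286)
I(p) = p + √2*√p
I(V)*n = (27/14 + √2*√(27/14))*38 = (27/14 + √2*(3*√42/14))*38 = (27/14 + 3*√21/7)*38 = 513/7 + 114*√21/7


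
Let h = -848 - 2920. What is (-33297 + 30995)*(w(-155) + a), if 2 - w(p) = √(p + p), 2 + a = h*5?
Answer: 43369680 + 2302*I*√310 ≈ 4.337e+7 + 40531.0*I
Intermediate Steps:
h = -3768
a = -18842 (a = -2 - 3768*5 = -2 - 18840 = -18842)
w(p) = 2 - √2*√p (w(p) = 2 - √(p + p) = 2 - √(2*p) = 2 - √2*√p)
(-33297 + 30995)*(w(-155) + a) = (-33297 + 30995)*((2 - √2*√(-155)) - 18842) = -2302*((2 - √2*I*√155) - 18842) = -2302*((2 - I*√310) - 18842) = -2302*(-18840 - I*√310) = 43369680 + 2302*I*√310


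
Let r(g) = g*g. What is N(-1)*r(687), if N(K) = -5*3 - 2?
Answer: -8023473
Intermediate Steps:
r(g) = g²
N(K) = -17 (N(K) = -15 - 2 = -17)
N(-1)*r(687) = -17*687² = -17*471969 = -8023473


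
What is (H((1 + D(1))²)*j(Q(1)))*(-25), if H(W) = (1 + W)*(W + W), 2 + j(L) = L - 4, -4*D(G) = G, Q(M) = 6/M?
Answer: 0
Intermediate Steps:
D(G) = -G/4
j(L) = -6 + L (j(L) = -2 + (L - 4) = -2 + (-4 + L) = -6 + L)
H(W) = 2*W*(1 + W) (H(W) = (1 + W)*(2*W) = 2*W*(1 + W))
(H((1 + D(1))²)*j(Q(1)))*(-25) = ((2*(1 - ¼*1)²*(1 + (1 - ¼*1)²))*(-6 + 6/1))*(-25) = ((2*(1 - ¼)²*(1 + (1 - ¼)²))*(-6 + 6*1))*(-25) = ((2*(¾)²*(1 + (¾)²))*(-6 + 6))*(-25) = ((2*(9/16)*(1 + 9/16))*0)*(-25) = ((2*(9/16)*(25/16))*0)*(-25) = ((225/128)*0)*(-25) = 0*(-25) = 0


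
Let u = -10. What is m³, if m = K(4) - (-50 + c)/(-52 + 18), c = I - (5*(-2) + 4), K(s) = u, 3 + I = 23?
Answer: -6028568/4913 ≈ -1227.1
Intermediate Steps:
I = 20 (I = -3 + 23 = 20)
K(s) = -10
c = 26 (c = 20 - (5*(-2) + 4) = 20 - (-10 + 4) = 20 - 1*(-6) = 20 + 6 = 26)
m = -182/17 (m = -10 - (-50 + 26)/(-52 + 18) = -10 - (-24)/(-34) = -10 - (-24)*(-1)/34 = -10 - 1*12/17 = -10 - 12/17 = -182/17 ≈ -10.706)
m³ = (-182/17)³ = -6028568/4913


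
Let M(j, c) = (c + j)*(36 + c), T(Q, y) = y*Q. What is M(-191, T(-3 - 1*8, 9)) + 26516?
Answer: 44786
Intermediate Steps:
T(Q, y) = Q*y
M(j, c) = (36 + c)*(c + j)
M(-191, T(-3 - 1*8, 9)) + 26516 = (((-3 - 1*8)*9)**2 + 36*((-3 - 1*8)*9) + 36*(-191) + ((-3 - 1*8)*9)*(-191)) + 26516 = (((-3 - 8)*9)**2 + 36*((-3 - 8)*9) - 6876 + ((-3 - 8)*9)*(-191)) + 26516 = ((-11*9)**2 + 36*(-11*9) - 6876 - 11*9*(-191)) + 26516 = ((-99)**2 + 36*(-99) - 6876 - 99*(-191)) + 26516 = (9801 - 3564 - 6876 + 18909) + 26516 = 18270 + 26516 = 44786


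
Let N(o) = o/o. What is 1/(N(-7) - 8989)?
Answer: -1/8988 ≈ -0.00011126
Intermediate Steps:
N(o) = 1
1/(N(-7) - 8989) = 1/(1 - 8989) = 1/(-8988) = -1/8988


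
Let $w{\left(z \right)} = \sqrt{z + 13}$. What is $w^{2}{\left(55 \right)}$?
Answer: $68$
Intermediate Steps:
$w{\left(z \right)} = \sqrt{13 + z}$
$w^{2}{\left(55 \right)} = \left(\sqrt{13 + 55}\right)^{2} = \left(\sqrt{68}\right)^{2} = \left(2 \sqrt{17}\right)^{2} = 68$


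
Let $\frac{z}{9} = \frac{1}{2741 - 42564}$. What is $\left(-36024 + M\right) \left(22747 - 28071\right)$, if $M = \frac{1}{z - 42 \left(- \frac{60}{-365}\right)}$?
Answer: $\frac{3849554327892020}{20071449} \approx 1.9179 \cdot 10^{8}$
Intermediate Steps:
$z = - \frac{9}{39823}$ ($z = \frac{9}{2741 - 42564} = \frac{9}{-39823} = 9 \left(- \frac{1}{39823}\right) = - \frac{9}{39823} \approx -0.000226$)
$M = - \frac{2907079}{20071449}$ ($M = \frac{1}{- \frac{9}{39823} - 42 \left(- \frac{60}{-365}\right)} = \frac{1}{- \frac{9}{39823} - 42 \left(\left(-60\right) \left(- \frac{1}{365}\right)\right)} = \frac{1}{- \frac{9}{39823} - \frac{504}{73}} = \frac{1}{- \frac{20071449}{2907079}} = - \frac{2907079}{20071449} \approx -0.14484$)
$\left(-36024 + M\right) \left(22747 - 28071\right) = \left(-36024 - \frac{2907079}{20071449}\right) \left(22747 - 28071\right) = \left(- \frac{723056785855}{20071449}\right) \left(-5324\right) = \frac{3849554327892020}{20071449}$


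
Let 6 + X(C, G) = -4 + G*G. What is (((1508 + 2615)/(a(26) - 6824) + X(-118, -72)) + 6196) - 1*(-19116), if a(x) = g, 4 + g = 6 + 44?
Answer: 206629985/6778 ≈ 30485.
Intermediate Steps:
g = 46 (g = -4 + (6 + 44) = -4 + 50 = 46)
a(x) = 46
X(C, G) = -10 + G**2 (X(C, G) = -6 + (-4 + G*G) = -6 + (-4 + G**2) = -10 + G**2)
(((1508 + 2615)/(a(26) - 6824) + X(-118, -72)) + 6196) - 1*(-19116) = (((1508 + 2615)/(46 - 6824) + (-10 + (-72)**2)) + 6196) - 1*(-19116) = ((4123/(-6778) + (-10 + 5184)) + 6196) + 19116 = ((4123*(-1/6778) + 5174) + 6196) + 19116 = ((-4123/6778 + 5174) + 6196) + 19116 = (35065249/6778 + 6196) + 19116 = 77061737/6778 + 19116 = 206629985/6778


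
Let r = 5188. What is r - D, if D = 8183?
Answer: -2995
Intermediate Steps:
r - D = 5188 - 1*8183 = 5188 - 8183 = -2995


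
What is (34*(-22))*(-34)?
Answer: 25432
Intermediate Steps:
(34*(-22))*(-34) = -748*(-34) = 25432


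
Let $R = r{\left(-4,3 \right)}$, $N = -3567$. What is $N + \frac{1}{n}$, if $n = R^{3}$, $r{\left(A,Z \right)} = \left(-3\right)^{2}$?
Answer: $- \frac{2600342}{729} \approx -3567.0$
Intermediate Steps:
$r{\left(A,Z \right)} = 9$
$R = 9$
$n = 729$ ($n = 9^{3} = 729$)
$N + \frac{1}{n} = -3567 + \frac{1}{729} = - \frac{2600342}{729}$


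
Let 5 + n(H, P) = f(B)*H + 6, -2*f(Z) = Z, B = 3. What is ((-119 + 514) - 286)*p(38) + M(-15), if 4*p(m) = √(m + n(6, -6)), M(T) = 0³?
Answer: 109*√30/4 ≈ 149.25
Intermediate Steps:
f(Z) = -Z/2
M(T) = 0
n(H, P) = 1 - 3*H/2 (n(H, P) = -5 + ((-½*3)*H + 6) = -5 + (-3*H/2 + 6) = -5 + (6 - 3*H/2) = 1 - 3*H/2)
p(m) = √(-8 + m)/4 (p(m) = √(m + (1 - 3/2*6))/4 = √(m + (1 - 9))/4 = √(m - 8)/4 = √(-8 + m)/4)
((-119 + 514) - 286)*p(38) + M(-15) = ((-119 + 514) - 286)*(√(-8 + 38)/4) + 0 = (395 - 286)*(√30/4) + 0 = 109*(√30/4) + 0 = 109*√30/4 + 0 = 109*√30/4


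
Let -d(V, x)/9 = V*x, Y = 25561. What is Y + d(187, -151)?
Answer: 279694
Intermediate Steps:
d(V, x) = -9*V*x
Y + d(187, -151) = 25561 - 9*187*(-151) = 25561 + 254133 = 279694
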